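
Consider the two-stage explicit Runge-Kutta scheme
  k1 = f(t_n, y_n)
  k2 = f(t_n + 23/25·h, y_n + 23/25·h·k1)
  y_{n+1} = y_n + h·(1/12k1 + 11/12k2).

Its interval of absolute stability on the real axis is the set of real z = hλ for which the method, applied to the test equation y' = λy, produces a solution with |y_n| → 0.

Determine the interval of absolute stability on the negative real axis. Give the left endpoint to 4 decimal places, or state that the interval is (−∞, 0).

(-1.1858, 0).

Test eqn y'=λy, z=hλ:
  k1=λy_n ⇒ h·k1=z·y_n;  k2=λ(1+23/25z)y_n ⇒ h·k2=z(1+23/25z)y_n
  y_{n+1}/y_n = 1 + 1/12z + 11/12z(1+23/25z) = 1 + z + 253/300z²
  ⇒ R(z) = 1 + z + 253/300z².

Find x<0 with |R(x)|<1.
x=-1.32: |R|=1.1494
R=1: x+253/300x²=0 ⇒ x=−300/253=-1.1858; min R=1−1/(4·253/300)=0.7036>−1
Confirm numerically:
  x=-1.064: |R|=0.89073 <1
  x=-1.036: |R|=0.86915 <1
  x=-0.989: |R|=0.83588 <1
  x=-1.309: |R|=1.13604 >1
  x=-1.302: |R|=1.12762 >1
Stable set (-1.1858, 0).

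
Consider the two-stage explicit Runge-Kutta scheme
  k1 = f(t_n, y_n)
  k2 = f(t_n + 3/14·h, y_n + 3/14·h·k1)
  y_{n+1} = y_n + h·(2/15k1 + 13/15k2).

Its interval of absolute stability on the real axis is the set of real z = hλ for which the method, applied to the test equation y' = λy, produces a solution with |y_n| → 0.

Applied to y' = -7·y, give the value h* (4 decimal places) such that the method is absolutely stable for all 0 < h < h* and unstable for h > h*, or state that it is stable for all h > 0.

Set f=λy, z=hλ:
  k1=λy_n ⇒ h·k1=z·y_n;  k2=λ(1+3/14z)y_n ⇒ h·k2=z(1+3/14z)y_n
  y_{n+1}/y_n = 1 + 2/15z + 13/15z(1+3/14z) = 1 + z + 13/70z²
  ⇒ R(z) = 1 + z + 13/70z².

Boundary: |R(x)|=1, x<0.
x=-1.1: |R|=0.1247
R=1: x+13/70x²=0 ⇒ x=−70/13=-5.3846; min R=1−1/(4·13/70)=-0.3462>−1
Confirm numerically:
  x=-4.740: |R|=0.43255 <1
  x=-4.553: |R|=0.29682 <1
  x=-3.556: |R|=0.20762 <1
  x=-2.734: |R|=0.34583 <1
  x=-5.787: |R|=1.43245 >1
  x=-5.655: |R|=1.28396 >1
Stable set (-5.3846, 0).

(-5.3846,0); λ=-7 ⇒ h* = (70/13)/7 = 0.7692.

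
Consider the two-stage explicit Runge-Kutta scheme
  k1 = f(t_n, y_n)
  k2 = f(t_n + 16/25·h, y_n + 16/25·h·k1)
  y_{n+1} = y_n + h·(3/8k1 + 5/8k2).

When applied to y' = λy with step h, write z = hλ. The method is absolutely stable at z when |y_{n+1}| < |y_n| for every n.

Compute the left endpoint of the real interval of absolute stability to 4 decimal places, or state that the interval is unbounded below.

On y'=λy, z=hλ:
  k1=λy_n ⇒ h·k1=z·y_n;  k2=λ(1+16/25z)y_n ⇒ h·k2=z(1+16/25z)y_n
  y_{n+1}/y_n = 1 + 3/8z + 5/8z(1+16/25z) = 1 + z + 2/5z²
  R(z) = 1 + z + 2/5z².

Boundary: |R(x)|=1, x<0.
x=-0.6: |R|=0.5440
R=1: x+2/5x²=0 ⇒ x=−5/2=-2.5000; min R=1−1/(4·2/5)=0.3750>−1
Confirm numerically:
  x=-2.071: |R|=0.64462 <1
  x=-1.605: |R|=0.42541 <1
  x=-1.247: |R|=0.37500 <1
  x=-2.814: |R|=1.35344 >1
  x=-2.667: |R|=1.17816 >1
Interval (-2.5000, 0).

z* = -2.5000.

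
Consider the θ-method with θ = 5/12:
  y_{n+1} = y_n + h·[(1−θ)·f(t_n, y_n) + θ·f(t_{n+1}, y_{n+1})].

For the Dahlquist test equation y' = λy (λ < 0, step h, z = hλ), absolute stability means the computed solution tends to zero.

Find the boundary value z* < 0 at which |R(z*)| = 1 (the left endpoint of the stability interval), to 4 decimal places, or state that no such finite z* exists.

left endpoint -12.0000.

Set f=λy, z=hλ:
  y_{n+1} = y_n + z·[7/12·y_n + 5/12·y_{n+1}] ⇒ (1 − 5/12z)y_{n+1} = (1 + 7/12z)y_n
  Hence R(z) = (1 + 7/12z)/(1 − 5/12z).

Solve |R(x)|<1 on ℝ⁻.
x=-1.43: |R|=0.1039
R=−1: 1+7/12x = −1+5/12x ⇒ -1/6x=2 ⇒ x=2/(-1/6)=-12.0000
Confirm numerically:
  x=-9.621: |R|=0.92084 <1
  x=-9.445: |R|=0.91372 <1
  x=-8.145: |R|=0.85377 <1
  x=-12.318: |R|=1.00864 >1
  x=-12.300: |R|=1.00816 >1
Stable set (-12.0000, 0).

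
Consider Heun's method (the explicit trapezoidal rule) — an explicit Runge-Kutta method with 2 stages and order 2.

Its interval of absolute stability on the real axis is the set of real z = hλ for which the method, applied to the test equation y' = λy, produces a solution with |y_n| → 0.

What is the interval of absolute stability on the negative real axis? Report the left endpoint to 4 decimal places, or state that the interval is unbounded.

With y'=λy (z=hλ):
  order 2, 2-stage ⇒ R(z)=1+z+z^2/2
  (e.g. R(-1.5)=0.62500, |R|=0.62500)

Boundary: |R(x)|=1, x<0.
x=-1.5: |R|=0.6250
|R(-1.86)|=0.8698 |R(-1.66)|=0.7178 |R(-1.55)|=0.6513
Bisect:
  x_lo=-2.7804 |R|=2.0850  x_hi=-0.1041 |R|=0.9013
  mid=-1.44226 |R|=0.59780 →hi
  mid=-2.11135 |R|=1.11754 →lo
  mid=-1.77680 |R|=0.80171 →hi
  mid=-1.94407 |R|=0.94564 →hi
  mid=-2.02771 |R|=1.02809 →lo
  mid=-1.98589 |R|=0.98599 →hi
  mid=-2.00680 |R|=1.00682 →lo
  mid=-1.99635 |R|=0.99635 →hi
  mid=-2.00157 |R|=1.00158 →lo
  ...
  [-2.00010,-1.99994] ⇒ x*=-2.0000
So |R|<1 on (-2.0000, 0).

(-2.0000, 0).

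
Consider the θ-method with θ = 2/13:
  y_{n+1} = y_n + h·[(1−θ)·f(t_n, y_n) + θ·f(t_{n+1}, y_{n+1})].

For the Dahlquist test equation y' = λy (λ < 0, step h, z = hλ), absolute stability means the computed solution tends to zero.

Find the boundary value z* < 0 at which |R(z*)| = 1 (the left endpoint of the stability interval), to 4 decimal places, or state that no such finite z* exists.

On y'=λy, z=hλ:
  y_{n+1} = y_n + z·[11/13·y_n + 2/13·y_{n+1}] ⇒ (1 − 2/13z)y_{n+1} = (1 + 11/13z)y_n
  Hence R(z) = (1 + 11/13z)/(1 − 2/13z).

Find x<0 with |R(x)|<1.
x=-1.75: |R|=0.3788
R=−1: 1+11/13x = −1+2/13x ⇒ -9/13x=2 ⇒ x=2/(-9/13)=-2.8889
Confirm numerically:
  x=-2.857: |R|=0.98466 <1
  x=-2.662: |R|=0.88856 <1
  x=-2.591: |R|=0.85255 <1
  x=-1.974: |R|=0.51416 <1
  x=-3.180: |R|=1.13533 >1
  x=-3.096: |R|=1.09712 >1
  x=-3.063: |R|=1.08193 >1
Interval (-2.8889, 0).

left endpoint -2.8889.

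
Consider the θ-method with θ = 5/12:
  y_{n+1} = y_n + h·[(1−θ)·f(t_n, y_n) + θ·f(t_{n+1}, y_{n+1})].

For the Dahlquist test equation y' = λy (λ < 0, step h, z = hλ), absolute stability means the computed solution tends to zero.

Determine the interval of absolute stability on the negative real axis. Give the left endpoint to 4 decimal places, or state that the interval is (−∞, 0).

(-12.0000, 0).

Test eqn y'=λy, z=hλ:
  y_{n+1} = y_n + z·[7/12·y_n + 5/12·y_{n+1}] ⇒ (1 − 5/12z)y_{n+1} = (1 + 7/12z)y_n
  R(z) = (1 + 7/12z)/(1 − 5/12z).

Solve |R(x)|<1 on ℝ⁻.
x=-1.44: |R|=0.1000
R=−1: 1+7/12x = −1+5/12x ⇒ -1/6x=2 ⇒ x=2/(-1/6)=-12.0000
Confirm numerically:
  x=-11.527: |R|=0.98641 <1
  x=-9.672: |R|=0.92286 <1
  x=-9.338: |R|=0.90929 <1
  x=-12.542: |R|=1.01451 >1
  x=-12.149: |R|=1.00410 >1
Stable set (-12.0000, 0).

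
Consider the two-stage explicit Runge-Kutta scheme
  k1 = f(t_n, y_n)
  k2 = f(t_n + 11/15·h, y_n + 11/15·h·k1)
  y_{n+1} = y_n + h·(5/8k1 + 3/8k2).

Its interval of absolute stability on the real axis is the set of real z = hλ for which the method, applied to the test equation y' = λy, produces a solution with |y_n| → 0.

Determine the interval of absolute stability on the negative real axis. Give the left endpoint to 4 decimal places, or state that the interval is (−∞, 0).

z∈(-3.6364,0).

Test eqn y'=λy, z=hλ:
  k1=λy_n ⇒ h·k1=z·y_n;  k2=λ(1+11/15z)y_n ⇒ h·k2=z(1+11/15z)y_n
  y_{n+1}/y_n = 1 + 5/8z + 3/8z(1+11/15z) = 1 + z + 11/40z²
  ⇒ R(z) = 1 + z + 11/40z².

Need |R(x)|<1, x<0.
x=-0.46: |R|=0.5982
R=1: x+11/40x²=0 ⇒ x=−40/11=-3.6364; min R=1−1/(4·11/40)=0.0909>−1
Confirm numerically:
  x=-3.118: |R|=0.55553 <1
  x=-2.847: |R|=0.38199 <1
  x=-1.756: |R|=0.09197 <1
  x=-4.133: |R|=1.56446 >1
  x=-4.079: |R|=1.49652 >1
So |R|<1 on (-3.6364, 0).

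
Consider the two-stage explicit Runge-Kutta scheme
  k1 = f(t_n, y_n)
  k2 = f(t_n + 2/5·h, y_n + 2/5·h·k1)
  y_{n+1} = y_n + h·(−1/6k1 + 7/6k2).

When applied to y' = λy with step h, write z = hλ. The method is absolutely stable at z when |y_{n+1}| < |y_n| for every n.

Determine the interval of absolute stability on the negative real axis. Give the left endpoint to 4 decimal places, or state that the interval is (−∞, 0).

On y'=λy, z=hλ:
  k1=λy_n ⇒ h·k1=z·y_n;  k2=λ(1+2/5z)y_n ⇒ h·k2=z(1+2/5z)y_n
  y_{n+1}/y_n = 1 − 1/6z + 7/6z(1+2/5z) = 1 + z + 7/15z²
  ⇒ R(z) = 1 + z + 7/15z².

Need |R(x)|<1, x<0.
x=-1.12: |R|=0.4654
R=1: x+7/15x²=0 ⇒ x=−15/7=-2.1429; min R=1−1/(4·7/15)=0.4643>−1
Confirm numerically:
  x=-1.133: |R|=0.46605 <1
  x=-1.107: |R|=0.46488 <1
  x=-0.951: |R|=0.47105 <1
  x=-2.741: |R|=1.76510 >1
  x=-2.338: |R|=1.21291 >1
  x=-2.254: |R|=1.11691 >1
Interval (-2.1429, 0).

(-2.1429, 0).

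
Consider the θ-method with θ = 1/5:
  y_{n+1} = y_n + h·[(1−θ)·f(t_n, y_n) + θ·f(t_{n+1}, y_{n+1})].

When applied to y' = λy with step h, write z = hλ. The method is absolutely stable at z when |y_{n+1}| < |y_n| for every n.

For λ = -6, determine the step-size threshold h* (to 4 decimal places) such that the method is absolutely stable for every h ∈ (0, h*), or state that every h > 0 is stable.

(-3.3333,0); λ=-6 ⇒ h* = (10/3)/6 = 0.5556.

Test eqn y'=λy, z=hλ:
  y_{n+1} = y_n + z·[4/5·y_n + 1/5·y_{n+1}] ⇒ (1 − 1/5z)y_{n+1} = (1 + 4/5z)y_n
  Hence R(z) = (1 + 4/5z)/(1 − 1/5z).

Solve |R(x)|<1 on ℝ⁻.
x=-1.01: |R|=0.1597
R=−1: 1+4/5x = −1+1/5x ⇒ -3/5x=2 ⇒ x=2/(-3/5)=-3.3333
Confirm numerically:
  x=-2.900: |R|=0.83544 <1
  x=-2.837: |R|=0.81000 <1
  x=-2.324: |R|=0.58656 <1
  x=-2.064: |R|=0.46093 <1
  x=-3.887: |R|=1.18690 >1
  x=-3.766: |R|=1.14807 >1
  x=-3.536: |R|=1.07123 >1
Stable set (-3.3333, 0).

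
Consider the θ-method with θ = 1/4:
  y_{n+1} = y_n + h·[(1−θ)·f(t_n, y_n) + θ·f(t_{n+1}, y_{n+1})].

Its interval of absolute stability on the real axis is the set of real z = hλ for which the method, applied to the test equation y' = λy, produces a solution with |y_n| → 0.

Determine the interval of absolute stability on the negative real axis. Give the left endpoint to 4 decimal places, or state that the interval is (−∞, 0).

On y'=λy, z=hλ:
  y_{n+1} = y_n + z·[3/4·y_n + 1/4·y_{n+1}] ⇒ (1 − 1/4z)y_{n+1} = (1 + 3/4z)y_n
  Hence R(z) = (1 + 3/4z)/(1 − 1/4z).

Find x<0 with |R(x)|<1.
x=-0.77: |R|=0.3543
R=−1: 1+3/4x = −1+1/4x ⇒ -1/2x=2 ⇒ x=2/(-1/2)=-4.0000
Confirm numerically:
  x=-3.970: |R|=0.99247 <1
  x=-3.166: |R|=0.76723 <1
  x=-2.549: |R|=0.55688 <1
  x=-4.340: |R|=1.08153 >1
  x=-4.165: |R|=1.04042 >1
So |R|<1 on (-4.0000, 0).

z∈(-4.0000,0).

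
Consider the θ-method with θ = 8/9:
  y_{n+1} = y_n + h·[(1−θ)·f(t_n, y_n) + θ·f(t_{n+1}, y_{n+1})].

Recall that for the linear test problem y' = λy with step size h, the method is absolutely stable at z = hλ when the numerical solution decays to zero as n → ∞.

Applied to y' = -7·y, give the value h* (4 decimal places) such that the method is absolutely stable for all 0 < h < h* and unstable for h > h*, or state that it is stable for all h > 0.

On y'=λy, z=hλ:
  y_{n+1} = y_n + z·[1/9·y_n + 8/9·y_{n+1}] ⇒ (1 − 8/9z)y_{n+1} = (1 + 1/9z)y_n
  R(z) = (1 + 1/9z)/(1 − 8/9z).

Solve |R(x)|<1 on ℝ⁻.
x=-1.55: |R|=0.3481
x=-2: |R|=0.2800
x=-10: |R|=0.0112
x=-100: |R|=0.1125
θ=8/9≥1/2 ⇒ |1+1/9x|<|1−8/9x| ∀x<0 ⇒ unbounded interval.

unbounded; (−∞, 0). Any h>0 works for λ=-7.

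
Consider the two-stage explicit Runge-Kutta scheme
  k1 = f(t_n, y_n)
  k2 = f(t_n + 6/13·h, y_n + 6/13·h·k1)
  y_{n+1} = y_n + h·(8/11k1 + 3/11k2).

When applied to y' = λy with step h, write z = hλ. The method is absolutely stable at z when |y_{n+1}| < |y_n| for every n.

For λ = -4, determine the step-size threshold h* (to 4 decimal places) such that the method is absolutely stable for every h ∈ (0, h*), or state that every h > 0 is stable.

On y'=λy, z=hλ:
  k1=λy_n ⇒ h·k1=z·y_n;  k2=λ(1+6/13z)y_n ⇒ h·k2=z(1+6/13z)y_n
  y_{n+1}/y_n = 1 + 8/11z + 3/11z(1+6/13z) = 1 + z + 18/143z²
  ⇒ R(z) = 1 + z + 18/143z².

Boundary: |R(x)|=1, x<0.
x=-0.68: |R|=0.3782
R=1: x+18/143x²=0 ⇒ x=−143/18=-7.9444; min R=1−1/(4·18/143)=-0.9861>−1
Confirm numerically:
  x=-5.644: |R|=0.63431 <1
  x=-5.225: |R|=0.78856 <1
  x=-3.431: |R|=0.94924 <1
  x=-8.452: |R|=1.53998 >1
  x=-8.305: |R|=1.37692 >1
  x=-8.106: |R|=1.16484 >1
So |R|<1 on (-7.9444, 0).

(-7.9444,0); λ=-4 ⇒ h* = (143/18)/4 = 1.9861.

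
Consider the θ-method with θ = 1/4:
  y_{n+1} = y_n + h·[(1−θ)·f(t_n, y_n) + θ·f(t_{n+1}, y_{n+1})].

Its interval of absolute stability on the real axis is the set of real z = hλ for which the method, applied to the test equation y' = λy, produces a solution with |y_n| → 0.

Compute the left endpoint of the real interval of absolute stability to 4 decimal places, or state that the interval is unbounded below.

With y'=λy (z=hλ):
  y_{n+1} = y_n + z·[3/4·y_n + 1/4·y_{n+1}] ⇒ (1 − 1/4z)y_{n+1} = (1 + 3/4z)y_n
  ⇒ R(z) = (1 + 3/4z)/(1 − 1/4z).

Boundary: |R(x)|=1, x<0.
x=-1.41: |R|=0.0425
R=−1: 1+3/4x = −1+1/4x ⇒ -1/2x=2 ⇒ x=2/(-1/2)=-4.0000
Confirm numerically:
  x=-3.925: |R|=0.98107 <1
  x=-3.199: |R|=0.77747 <1
  x=-1.763: |R|=0.22367 <1
  x=-4.428: |R|=1.10157 >1
  x=-4.150: |R|=1.03681 >1
  x=-4.097: |R|=1.02396 >1
So |R|<1 on (-4.0000, 0).

z* = -4.0000.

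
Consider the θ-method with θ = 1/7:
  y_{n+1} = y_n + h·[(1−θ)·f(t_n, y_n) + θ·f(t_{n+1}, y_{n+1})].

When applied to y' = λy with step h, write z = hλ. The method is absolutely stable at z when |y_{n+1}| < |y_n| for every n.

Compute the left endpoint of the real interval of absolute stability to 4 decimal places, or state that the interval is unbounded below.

With y'=λy (z=hλ):
  y_{n+1} = y_n + z·[6/7·y_n + 1/7·y_{n+1}] ⇒ (1 − 1/7z)y_{n+1} = (1 + 6/7z)y_n
  so R(z) = (1 + 6/7z)/(1 − 1/7z).

Need |R(x)|<1, x<0.
x=-1.04: |R|=0.0945
R=−1: 1+6/7x = −1+1/7x ⇒ -5/7x=2 ⇒ x=2/(-5/7)=-2.8000
Confirm numerically:
  x=-2.490: |R|=0.83667 <1
  x=-1.849: |R|=0.46265 <1
  x=-1.260: |R|=0.06780 <1
  x=-2.987: |R|=1.09362 >1
  x=-2.897: |R|=1.04900 >1
Stable set (-2.8000, 0).

left endpoint -2.8000.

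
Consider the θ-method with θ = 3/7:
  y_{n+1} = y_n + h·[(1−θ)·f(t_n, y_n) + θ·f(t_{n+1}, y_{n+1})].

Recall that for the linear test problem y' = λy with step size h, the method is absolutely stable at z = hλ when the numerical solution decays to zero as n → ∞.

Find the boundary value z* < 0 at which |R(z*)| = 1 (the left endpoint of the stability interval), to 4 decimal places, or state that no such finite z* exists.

z* = -14.0000.

On y'=λy, z=hλ:
  y_{n+1} = y_n + z·[4/7·y_n + 3/7·y_{n+1}] ⇒ (1 − 3/7z)y_{n+1} = (1 + 4/7z)y_n
  so R(z) = (1 + 4/7z)/(1 − 3/7z).

Need |R(x)|<1, x<0.
x=-1.48: |R|=0.0944
R=−1: 1+4/7x = −1+3/7x ⇒ -1/7x=2 ⇒ x=2/(-1/7)=-14.0000
Confirm numerically:
  x=-12.600: |R|=0.96875 <1
  x=-11.672: |R|=0.94459 <1
  x=-6.677: |R|=0.72909 <1
  x=-14.590: |R|=1.01162 >1
  x=-14.504: |R|=1.00998 >1
  x=-14.137: |R|=1.00277 >1
Stable set (-14.0000, 0).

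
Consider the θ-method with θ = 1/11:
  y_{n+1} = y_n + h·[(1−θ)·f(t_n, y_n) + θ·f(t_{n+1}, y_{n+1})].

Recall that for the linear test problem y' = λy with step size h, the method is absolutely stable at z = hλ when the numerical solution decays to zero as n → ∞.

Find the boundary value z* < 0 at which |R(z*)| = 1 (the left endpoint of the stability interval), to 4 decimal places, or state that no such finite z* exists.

left endpoint -2.4444.

Set f=λy, z=hλ:
  y_{n+1} = y_n + z·[10/11·y_n + 1/11·y_{n+1}] ⇒ (1 − 1/11z)y_{n+1} = (1 + 10/11z)y_n
  so R(z) = (1 + 10/11z)/(1 − 1/11z).

Boundary: |R(x)|=1, x<0.
x=-0.43: |R|=0.5862
R=−1: 1+10/11x = −1+1/11x ⇒ -9/11x=2 ⇒ x=2/(-9/11)=-2.4444
Confirm numerically:
  x=-2.276: |R|=0.88581 <1
  x=-2.038: |R|=0.71944 <1
  x=-1.265: |R|=0.13453 <1
  x=-1.052: |R|=0.03983 <1
  x=-2.891: |R|=1.28932 >1
  x=-2.889: |R|=1.28807 >1
Stable set (-2.4444, 0).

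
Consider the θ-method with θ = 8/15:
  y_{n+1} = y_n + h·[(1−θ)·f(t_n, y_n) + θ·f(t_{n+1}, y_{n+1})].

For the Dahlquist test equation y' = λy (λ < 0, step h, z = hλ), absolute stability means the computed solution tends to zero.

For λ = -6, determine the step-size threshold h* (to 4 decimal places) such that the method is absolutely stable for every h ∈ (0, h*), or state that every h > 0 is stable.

Set f=λy, z=hλ:
  y_{n+1} = y_n + z·[7/15·y_n + 8/15·y_{n+1}] ⇒ (1 − 8/15z)y_{n+1} = (1 + 7/15z)y_n
  Hence R(z) = (1 + 7/15z)/(1 − 8/15z).

Solve |R(x)|<1 on ℝ⁻.
x=-1.46: |R|=0.1792
x=-2: |R|=0.0323
x=-10: |R|=0.5789
x=-100: |R|=0.8405
θ=8/15≥1/2 ⇒ |1+7/15x|<|1−8/15x| ∀x<0 ⇒ stable on all of ℝ⁻.

unbounded; (−∞, 0). Any h>0 works for λ=-6.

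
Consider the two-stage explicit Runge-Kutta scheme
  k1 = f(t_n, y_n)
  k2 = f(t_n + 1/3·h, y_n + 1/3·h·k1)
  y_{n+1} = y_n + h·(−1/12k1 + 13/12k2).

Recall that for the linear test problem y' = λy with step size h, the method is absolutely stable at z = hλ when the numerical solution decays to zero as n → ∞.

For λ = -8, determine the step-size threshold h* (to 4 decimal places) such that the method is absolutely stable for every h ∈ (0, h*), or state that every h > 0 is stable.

Set f=λy, z=hλ:
  k1=λy_n ⇒ h·k1=z·y_n;  k2=λ(1+1/3z)y_n ⇒ h·k2=z(1+1/3z)y_n
  y_{n+1}/y_n = 1 − 1/12z + 13/12z(1+1/3z) = 1 + z + 13/36z²
  R(z) = 1 + z + 13/36z².

Boundary: |R(x)|=1, x<0.
x=-1.75: |R|=0.3559
R=1: x+13/36x²=0 ⇒ x=−36/13=-2.7692; min R=1−1/(4·13/36)=0.3077>−1
Confirm numerically:
  x=-2.551: |R|=0.79897 <1
  x=-2.404: |R|=0.68294 <1
  x=-2.335: |R|=0.63386 <1
  x=-3.092: |R|=1.36039 >1
  x=-2.921: |R|=1.16009 >1
Stable set (-2.7692, 0).

(-2.7692,0); λ=-8 ⇒ h* = (36/13)/8 = 0.3462.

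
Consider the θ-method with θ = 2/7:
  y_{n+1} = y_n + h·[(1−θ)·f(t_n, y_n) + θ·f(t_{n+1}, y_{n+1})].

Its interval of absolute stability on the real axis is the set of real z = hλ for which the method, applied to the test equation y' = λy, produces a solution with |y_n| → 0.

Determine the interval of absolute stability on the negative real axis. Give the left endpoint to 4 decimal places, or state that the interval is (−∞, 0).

z∈(-4.6667,0).

Set f=λy, z=hλ:
  y_{n+1} = y_n + z·[5/7·y_n + 2/7·y_{n+1}] ⇒ (1 − 2/7z)y_{n+1} = (1 + 5/7z)y_n
  R(z) = (1 + 5/7z)/(1 − 2/7z).

Find x<0 with |R(x)|<1.
x=-1.35: |R|=0.0258
R=−1: 1+5/7x = −1+2/7x ⇒ -3/7x=2 ⇒ x=2/(-3/7)=-4.6667
Confirm numerically:
  x=-3.389: |R|=0.72180 <1
  x=-2.687: |R|=0.52004 <1
  x=-2.428: |R|=0.43354 <1
  x=-2.388: |R|=0.41950 <1
  x=-5.242: |R|=1.09872 >1
  x=-5.206: |R|=1.09292 >1
  x=-5.088: |R|=1.07359 >1
Interval (-4.6667, 0).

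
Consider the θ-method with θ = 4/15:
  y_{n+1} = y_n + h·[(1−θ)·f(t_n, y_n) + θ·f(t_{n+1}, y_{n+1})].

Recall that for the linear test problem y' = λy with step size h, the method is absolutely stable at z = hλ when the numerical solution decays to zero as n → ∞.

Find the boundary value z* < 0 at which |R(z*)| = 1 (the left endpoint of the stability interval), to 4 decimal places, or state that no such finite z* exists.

Set f=λy, z=hλ:
  y_{n+1} = y_n + z·[11/15·y_n + 4/15·y_{n+1}] ⇒ (1 − 4/15z)y_{n+1} = (1 + 11/15z)y_n
  Hence R(z) = (1 + 11/15z)/(1 − 4/15z).

Boundary: |R(x)|=1, x<0.
x=-1.51: |R|=0.0765
R=−1: 1+11/15x = −1+4/15x ⇒ -7/15x=2 ⇒ x=2/(-7/15)=-4.2857
Confirm numerically:
  x=-3.204: |R|=0.72778 <1
  x=-2.112: |R|=0.35107 <1
  x=-2.053: |R|=0.32668 <1
  x=-4.861: |R|=1.11691 >1
  x=-4.452: |R|=1.03548 >1
Stable set (-4.2857, 0).

z* = -4.2857.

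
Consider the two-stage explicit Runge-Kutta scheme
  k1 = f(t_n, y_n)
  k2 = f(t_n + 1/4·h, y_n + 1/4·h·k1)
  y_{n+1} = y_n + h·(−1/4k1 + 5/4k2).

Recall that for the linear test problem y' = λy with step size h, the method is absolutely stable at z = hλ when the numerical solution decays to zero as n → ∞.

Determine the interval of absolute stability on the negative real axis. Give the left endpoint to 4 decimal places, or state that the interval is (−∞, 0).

z∈(-3.2000,0).

With y'=λy (z=hλ):
  k1=λy_n ⇒ h·k1=z·y_n;  k2=λ(1+1/4z)y_n ⇒ h·k2=z(1+1/4z)y_n
  y_{n+1}/y_n = 1 − 1/4z + 5/4z(1+1/4z) = 1 + z + 5/16z²
  so R(z) = 1 + z + 5/16z².

Boundary: |R(x)|=1, x<0.
x=-0.6: |R|=0.5125
R=1: x+5/16x²=0 ⇒ x=−16/5=-3.2000; min R=1−1/(4·5/16)=0.2000>−1
Confirm numerically:
  x=-3.111: |R|=0.91348 <1
  x=-2.522: |R|=0.46565 <1
  x=-1.870: |R|=0.22278 <1
  x=-1.368: |R|=0.21682 <1
  x=-3.797: |R|=1.70838 >1
  x=-3.760: |R|=1.65800 >1
  x=-3.575: |R|=1.41895 >1
Interval (-3.2000, 0).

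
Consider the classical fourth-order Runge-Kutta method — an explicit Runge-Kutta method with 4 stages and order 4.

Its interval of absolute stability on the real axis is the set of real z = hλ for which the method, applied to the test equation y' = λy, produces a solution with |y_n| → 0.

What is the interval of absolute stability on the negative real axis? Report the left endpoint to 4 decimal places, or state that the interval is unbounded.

With y'=λy (z=hλ):
  order 4, 4-stage ⇒ R(z)=1+z+z^2/2+z^3/6+z^4/24
  (e.g. R(-0.39)=0.67713, |R|=0.67713)

Boundary: |R(x)|=1, x<0.
x=-0.39: |R|=0.6771
|R(-2.9)|=1.1872 |R(-1.96)|=0.3208 |R(-1.89)|=0.3025
Bisect:
  x_lo=-3.3866 |R|=2.3553  x_hi=-0.1134 |R|=0.8928
  mid=-1.75002 |R|=0.27881 →hi
  mid=-2.56832 |R|=0.71921 →hi
  mid=-2.97748 |R|=1.33058 →lo
  mid=-2.77290 |R|=0.98147 →hi
  mid=-2.87519 |R|=1.14421 →lo
  mid=-2.82404 |R|=1.06001 →lo
  mid=-2.79847 |R|=1.02005 →lo
  mid=-2.78569 |R|=1.00059 →lo
  mid=-2.77929 |R|=0.99099 →hi
  mid=-2.78249 |R|=0.99578 →hi
  ...
  [-2.78549,-2.78529] ⇒ x*=-2.7853
Interval (-2.7853, 0).

z∈(-2.7853,0).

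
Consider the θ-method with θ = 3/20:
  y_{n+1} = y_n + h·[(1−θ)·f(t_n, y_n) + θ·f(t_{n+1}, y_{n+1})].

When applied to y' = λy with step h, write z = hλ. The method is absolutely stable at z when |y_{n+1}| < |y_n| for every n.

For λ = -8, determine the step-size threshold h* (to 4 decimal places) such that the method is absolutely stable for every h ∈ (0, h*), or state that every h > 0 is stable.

(-2.8571,0); λ=-8 ⇒ h* = (20/7)/8 = 0.3571.

With y'=λy (z=hλ):
  y_{n+1} = y_n + z·[17/20·y_n + 3/20·y_{n+1}] ⇒ (1 − 3/20z)y_{n+1} = (1 + 17/20z)y_n
  Hence R(z) = (1 + 17/20z)/(1 − 3/20z).

Find x<0 with |R(x)|<1.
x=-0.64: |R|=0.4161
R=−1: 1+17/20x = −1+3/20x ⇒ -7/10x=2 ⇒ x=2/(-7/10)=-2.8571
Confirm numerically:
  x=-2.182: |R|=0.64394 <1
  x=-1.610: |R|=0.29682 <1
  x=-1.169: |R|=0.00540 <1
  x=-3.370: |R|=1.23846 >1
  x=-3.301: |R|=1.20781 >1
  x=-3.033: |R|=1.08461 >1
Interval (-2.8571, 0).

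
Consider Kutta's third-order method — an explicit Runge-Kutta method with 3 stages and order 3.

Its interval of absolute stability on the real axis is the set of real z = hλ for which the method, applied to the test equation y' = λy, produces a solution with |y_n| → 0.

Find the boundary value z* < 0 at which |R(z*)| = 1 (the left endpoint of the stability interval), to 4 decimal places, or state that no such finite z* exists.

With y'=λy (z=hλ):
  order 3, 3-stage ⇒ R(z)=1+z+z^2/2+z^3/6
  (e.g. R(-0.68)=0.49879, |R|=0.49879)

Need |R(x)|<1, x<0.
x=-0.68: |R|=0.4988
|R(-2.43)|=0.8690 |R(-2.02)|=0.3535 |R(-1.6)|=0.0027
Bisect:
  x_lo=-3.2104 |R|=2.5718  x_hi=-0.1385 |R|=0.8706
  mid=-1.67445 |R|=0.05502 →hi
  mid=-2.44242 |R|=0.88805 →hi
  mid=-2.82640 |R|=1.59527 →lo
  mid=-2.63441 |R|=1.21154 →lo
  mid=-2.53841 |R|=1.04270 →lo
  mid=-2.49042 |R|=0.96366 →hi
  mid=-2.51441 |R|=1.00275 →lo
  mid=-2.50241 |R|=0.98310 →hi
  mid=-2.50841 |R|=0.99289 →hi
  mid=-2.51141 |R|=0.99781 →hi
  ...
  [-2.51291,-2.51273] ⇒ x*=-2.5127
Interval (-2.5127, 0).

left endpoint -2.5127.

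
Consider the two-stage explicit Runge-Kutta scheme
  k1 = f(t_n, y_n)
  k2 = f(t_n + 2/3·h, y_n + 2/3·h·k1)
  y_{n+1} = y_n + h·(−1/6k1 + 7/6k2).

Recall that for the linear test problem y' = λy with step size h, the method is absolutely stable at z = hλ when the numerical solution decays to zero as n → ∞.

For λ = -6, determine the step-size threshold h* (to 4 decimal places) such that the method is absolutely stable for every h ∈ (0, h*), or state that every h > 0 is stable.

(-1.2857,0); λ=-6 ⇒ h* = (9/7)/6 = 0.2143.

Test eqn y'=λy, z=hλ:
  k1=λy_n ⇒ h·k1=z·y_n;  k2=λ(1+2/3z)y_n ⇒ h·k2=z(1+2/3z)y_n
  y_{n+1}/y_n = 1 − 1/6z + 7/6z(1+2/3z) = 1 + z + 7/9z²
  Hence R(z) = 1 + z + 7/9z².

Need |R(x)|<1, x<0.
x=-1.08: |R|=0.8272
R=1: x+7/9x²=0 ⇒ x=−9/7=-1.2857; min R=1−1/(4·7/9)=0.6786>−1
Confirm numerically:
  x=-1.229: |R|=0.94579 <1
  x=-1.125: |R|=0.85938 <1
  x=-0.992: |R|=0.77338 <1
  x=-0.753: |R|=0.68801 <1
  x=-1.798: |R|=1.71640 >1
  x=-1.695: |R|=1.53958 >1
  x=-1.523: |R|=1.28108 >1
So |R|<1 on (-1.2857, 0).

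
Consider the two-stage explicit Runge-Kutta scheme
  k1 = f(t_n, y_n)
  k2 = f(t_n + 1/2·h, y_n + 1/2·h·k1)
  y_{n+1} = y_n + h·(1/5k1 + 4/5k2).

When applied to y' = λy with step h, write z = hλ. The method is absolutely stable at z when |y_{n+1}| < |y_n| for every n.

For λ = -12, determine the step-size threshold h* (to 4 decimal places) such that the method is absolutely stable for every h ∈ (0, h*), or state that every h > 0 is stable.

(-2.5000,0); λ=-12 ⇒ h* = (5/2)/12 = 0.2083.

Set f=λy, z=hλ:
  k1=λy_n ⇒ h·k1=z·y_n;  k2=λ(1+1/2z)y_n ⇒ h·k2=z(1+1/2z)y_n
  y_{n+1}/y_n = 1 + 1/5z + 4/5z(1+1/2z) = 1 + z + 2/5z²
  R(z) = 1 + z + 2/5z².

Solve |R(x)|<1 on ℝ⁻.
x=-1.03: |R|=0.3944
R=1: x+2/5x²=0 ⇒ x=−5/2=-2.5000; min R=1−1/(4·2/5)=0.3750>−1
Confirm numerically:
  x=-2.133: |R|=0.68688 <1
  x=-1.519: |R|=0.40394 <1
  x=-1.373: |R|=0.38105 <1
  x=-1.262: |R|=0.37506 <1
  x=-3.081: |R|=1.71602 >1
  x=-2.683: |R|=1.19640 >1
Stable set (-2.5000, 0).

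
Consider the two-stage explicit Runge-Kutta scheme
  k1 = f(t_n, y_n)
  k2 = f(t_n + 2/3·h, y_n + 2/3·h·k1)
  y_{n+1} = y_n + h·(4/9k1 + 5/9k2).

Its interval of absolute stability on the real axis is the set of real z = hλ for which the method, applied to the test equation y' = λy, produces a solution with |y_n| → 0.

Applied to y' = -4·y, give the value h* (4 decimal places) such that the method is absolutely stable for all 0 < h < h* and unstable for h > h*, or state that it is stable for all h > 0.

On y'=λy, z=hλ:
  k1=λy_n ⇒ h·k1=z·y_n;  k2=λ(1+2/3z)y_n ⇒ h·k2=z(1+2/3z)y_n
  y_{n+1}/y_n = 1 + 4/9z + 5/9z(1+2/3z) = 1 + z + 10/27z²
  Hence R(z) = 1 + z + 10/27z².

Boundary: |R(x)|=1, x<0.
x=-0.67: |R|=0.4963
R=1: x+10/27x²=0 ⇒ x=−27/10=-2.7000; min R=1−1/(4·10/27)=0.3250>−1
Confirm numerically:
  x=-2.307: |R|=0.66420 <1
  x=-1.677: |R|=0.36460 <1
  x=-1.272: |R|=0.32725 <1
  x=-3.276: |R|=1.69888 >1
  x=-3.194: |R|=1.58438 >1
  x=-2.828: |R|=1.13407 >1
So |R|<1 on (-2.7000, 0).

(-2.7000,0); λ=-4 ⇒ h* = (27/10)/4 = 0.6750.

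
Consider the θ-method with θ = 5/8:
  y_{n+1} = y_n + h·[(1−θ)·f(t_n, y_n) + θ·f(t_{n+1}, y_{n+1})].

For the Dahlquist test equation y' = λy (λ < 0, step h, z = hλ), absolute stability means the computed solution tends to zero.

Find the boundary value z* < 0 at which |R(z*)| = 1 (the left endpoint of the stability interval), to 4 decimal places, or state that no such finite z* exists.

(−∞, 0) — no finite endpoint.

On y'=λy, z=hλ:
  y_{n+1} = y_n + z·[3/8·y_n + 5/8·y_{n+1}] ⇒ (1 − 5/8z)y_{n+1} = (1 + 3/8z)y_n
  R(z) = (1 + 3/8z)/(1 − 5/8z).

Find x<0 with |R(x)|<1.
x=-1.7: |R|=0.1758
x=-2: |R|=0.1111
x=-10: |R|=0.3793
x=-100: |R|=0.5748
θ=5/8≥1/2 ⇒ |1+3/8x|<|1−5/8x| ∀x<0 ⇒ unbounded interval.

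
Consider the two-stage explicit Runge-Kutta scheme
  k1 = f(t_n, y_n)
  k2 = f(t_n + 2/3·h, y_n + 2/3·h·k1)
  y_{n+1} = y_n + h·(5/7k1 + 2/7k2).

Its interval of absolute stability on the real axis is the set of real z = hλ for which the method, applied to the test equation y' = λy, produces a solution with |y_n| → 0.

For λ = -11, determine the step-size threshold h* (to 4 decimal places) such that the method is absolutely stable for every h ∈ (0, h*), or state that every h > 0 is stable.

(-5.2500,0); λ=-11 ⇒ h* = (21/4)/11 = 0.4773.

On y'=λy, z=hλ:
  k1=λy_n ⇒ h·k1=z·y_n;  k2=λ(1+2/3z)y_n ⇒ h·k2=z(1+2/3z)y_n
  y_{n+1}/y_n = 1 + 5/7z + 2/7z(1+2/3z) = 1 + z + 4/21z²
  so R(z) = 1 + z + 4/21z².

Need |R(x)|<1, x<0.
x=-0.67: |R|=0.4155
R=1: x+4/21x²=0 ⇒ x=−21/4=-5.2500; min R=1−1/(4·4/21)=-0.3125>−1
Confirm numerically:
  x=-3.817: |R|=0.04186 <1
  x=-3.683: |R|=0.09929 <1
  x=-2.582: |R|=0.31215 <1
  x=-5.726: |R|=1.51916 >1
  x=-5.682: |R|=1.46755 >1
  x=-5.579: |R|=1.34962 >1
Interval (-5.2500, 0).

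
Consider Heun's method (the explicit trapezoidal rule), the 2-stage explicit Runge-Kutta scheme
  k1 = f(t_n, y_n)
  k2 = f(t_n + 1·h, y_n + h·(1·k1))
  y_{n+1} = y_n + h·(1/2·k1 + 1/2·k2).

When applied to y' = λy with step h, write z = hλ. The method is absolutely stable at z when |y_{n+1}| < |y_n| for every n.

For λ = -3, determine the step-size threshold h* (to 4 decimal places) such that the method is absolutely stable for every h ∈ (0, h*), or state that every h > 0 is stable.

On y'=λy, z=hλ:
  order 2, 2-stage ⇒ R(z)=1+z+z^2/2
  (e.g. R(-0.95)=0.50125, |R|=0.50125)

Solve |R(x)|<1 on ℝ⁻.
x=-0.95: |R|=0.5012
|R(-1.85)|=0.8613 |R(-1.78)|=0.8042 |R(-0.69)|=0.5481
Bisect:
  x_lo=-2.4319 |R|=1.5252  x_hi=-0.2392 |R|=0.7894
  mid=-1.33558 |R|=0.55631 →hi
  mid=-1.88375 |R|=0.89051 →hi
  mid=-2.15784 |R|=1.17030 →lo
  mid=-2.02080 |R|=1.02101 →lo
  mid=-1.95228 |R|=0.95342 →hi
  mid=-1.98654 |R|=0.98663 →hi
  mid=-2.00367 |R|=1.00367 →lo
  mid=-1.99510 |R|=0.99511 →hi
  mid=-1.99938 |R|=0.99939 →hi
  ...
  [-2.00005,-1.99992] ⇒ x*=-2.0000
Interval (-2.0000, 0).

(-2.0000,0); λ=-3 ⇒ h* = 0.6667.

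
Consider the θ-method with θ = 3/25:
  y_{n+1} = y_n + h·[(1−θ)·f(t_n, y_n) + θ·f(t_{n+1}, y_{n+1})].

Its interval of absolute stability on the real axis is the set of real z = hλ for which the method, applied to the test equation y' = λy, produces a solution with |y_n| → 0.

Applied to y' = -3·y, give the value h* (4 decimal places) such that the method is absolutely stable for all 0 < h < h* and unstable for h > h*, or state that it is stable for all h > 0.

On y'=λy, z=hλ:
  y_{n+1} = y_n + z·[22/25·y_n + 3/25·y_{n+1}] ⇒ (1 − 3/25z)y_{n+1} = (1 + 22/25z)y_n
  ⇒ R(z) = (1 + 22/25z)/(1 − 3/25z).

Solve |R(x)|<1 on ℝ⁻.
x=-1.36: |R|=0.1692
R=−1: 1+22/25x = −1+3/25x ⇒ -19/25x=2 ⇒ x=2/(-19/25)=-2.6316
Confirm numerically:
  x=-1.973: |R|=0.59530 <1
  x=-1.686: |R|=0.40229 <1
  x=-1.651: |R|=0.37799 <1
  x=-1.123: |R|=0.01036 <1
  x=-3.198: |R|=1.31109 >1
  x=-2.983: |R|=1.19668 >1
  x=-2.876: |R|=1.13810 >1
Stable set (-2.6316, 0).

(-2.6316,0); λ=-3 ⇒ h* = (50/19)/3 = 0.8772.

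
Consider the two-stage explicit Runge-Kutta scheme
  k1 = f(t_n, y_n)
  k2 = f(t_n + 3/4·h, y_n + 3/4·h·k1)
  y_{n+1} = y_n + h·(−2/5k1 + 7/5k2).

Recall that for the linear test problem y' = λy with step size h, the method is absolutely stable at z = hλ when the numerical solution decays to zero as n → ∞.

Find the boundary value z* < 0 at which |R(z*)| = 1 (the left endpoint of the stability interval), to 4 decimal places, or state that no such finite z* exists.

left endpoint -0.9524.

Set f=λy, z=hλ:
  k1=λy_n ⇒ h·k1=z·y_n;  k2=λ(1+3/4z)y_n ⇒ h·k2=z(1+3/4z)y_n
  y_{n+1}/y_n = 1 − 2/5z + 7/5z(1+3/4z) = 1 + z + 21/20z²
  so R(z) = 1 + z + 21/20z².

Boundary: |R(x)|=1, x<0.
x=-1.68: |R|=2.2835
R=1: x+21/20x²=0 ⇒ x=−20/21=-0.9524; min R=1−1/(4·21/20)=0.7619>−1
Confirm numerically:
  x=-0.859: |R|=0.91578 <1
  x=-0.842: |R|=0.90241 <1
  x=-0.500: |R|=0.76250 <1
  x=-1.124: |R|=1.20254 >1
  x=-0.999: |R|=1.04890 >1
So |R|<1 on (-0.9524, 0).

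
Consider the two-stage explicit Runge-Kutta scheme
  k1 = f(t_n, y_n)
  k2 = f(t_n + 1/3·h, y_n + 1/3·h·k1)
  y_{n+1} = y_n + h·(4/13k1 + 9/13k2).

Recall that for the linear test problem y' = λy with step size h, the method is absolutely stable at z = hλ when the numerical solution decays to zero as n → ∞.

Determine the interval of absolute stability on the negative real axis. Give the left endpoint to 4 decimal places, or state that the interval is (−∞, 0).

(-4.3333, 0).

On y'=λy, z=hλ:
  k1=λy_n ⇒ h·k1=z·y_n;  k2=λ(1+1/3z)y_n ⇒ h·k2=z(1+1/3z)y_n
  y_{n+1}/y_n = 1 + 4/13z + 9/13z(1+1/3z) = 1 + z + 3/13z²
  Hence R(z) = 1 + z + 3/13z².

Boundary: |R(x)|=1, x<0.
x=-0.4: |R|=0.6369
R=1: x+3/13x²=0 ⇒ x=−13/3=-4.3333; min R=1−1/(4·3/13)=-0.0833>−1
Confirm numerically:
  x=-3.593: |R|=0.38615 <1
  x=-3.470: |R|=0.30867 <1
  x=-2.255: |R|=0.08153 <1
  x=-4.815: |R|=1.53521 >1
  x=-4.561: |R|=1.23963 >1
Interval (-4.3333, 0).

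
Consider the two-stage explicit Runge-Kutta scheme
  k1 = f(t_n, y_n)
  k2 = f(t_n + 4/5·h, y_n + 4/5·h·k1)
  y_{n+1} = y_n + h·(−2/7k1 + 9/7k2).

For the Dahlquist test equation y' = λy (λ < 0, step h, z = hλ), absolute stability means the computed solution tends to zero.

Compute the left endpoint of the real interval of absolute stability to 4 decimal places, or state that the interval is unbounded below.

left endpoint -0.9722.

On y'=λy, z=hλ:
  k1=λy_n ⇒ h·k1=z·y_n;  k2=λ(1+4/5z)y_n ⇒ h·k2=z(1+4/5z)y_n
  y_{n+1}/y_n = 1 − 2/7z + 9/7z(1+4/5z) = 1 + z + 36/35z²
  ⇒ R(z) = 1 + z + 36/35z².

Boundary: |R(x)|=1, x<0.
x=-0.78: |R|=0.8458
R=1: x+36/35x²=0 ⇒ x=−35/36=-0.9722; min R=1−1/(4·36/35)=0.7569>−1
Confirm numerically:
  x=-0.769: |R|=0.83926 <1
  x=-0.657: |R|=0.78698 <1
  x=-0.583: |R|=0.76660 <1
  x=-0.515: |R|=0.75780 <1
  x=-1.555: |R|=1.93211 >1
  x=-1.243: |R|=1.34619 >1
  x=-1.056: |R|=1.09100 >1
Stable set (-0.9722, 0).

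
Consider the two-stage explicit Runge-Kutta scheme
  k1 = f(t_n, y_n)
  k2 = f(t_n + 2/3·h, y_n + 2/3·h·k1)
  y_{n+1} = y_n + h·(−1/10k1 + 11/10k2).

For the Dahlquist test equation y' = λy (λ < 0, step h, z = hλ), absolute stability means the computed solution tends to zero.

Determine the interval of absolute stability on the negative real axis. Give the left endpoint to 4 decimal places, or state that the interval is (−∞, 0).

(-1.3636, 0).

With y'=λy (z=hλ):
  k1=λy_n ⇒ h·k1=z·y_n;  k2=λ(1+2/3z)y_n ⇒ h·k2=z(1+2/3z)y_n
  y_{n+1}/y_n = 1 − 1/10z + 11/10z(1+2/3z) = 1 + z + 11/15z²
  so R(z) = 1 + z + 11/15z².

Boundary: |R(x)|=1, x<0.
x=-0.69: |R|=0.6591
R=1: x+11/15x²=0 ⇒ x=−15/11=-1.3636; min R=1−1/(4·11/15)=0.6591>−1
Confirm numerically:
  x=-1.171: |R|=0.83458 <1
  x=-0.923: |R|=0.70175 <1
  x=-0.657: |R|=0.65954 <1
  x=-1.931: |R|=1.80342 >1
  x=-1.601: |R|=1.27868 >1
  x=-1.414: |R|=1.05222 >1
So |R|<1 on (-1.3636, 0).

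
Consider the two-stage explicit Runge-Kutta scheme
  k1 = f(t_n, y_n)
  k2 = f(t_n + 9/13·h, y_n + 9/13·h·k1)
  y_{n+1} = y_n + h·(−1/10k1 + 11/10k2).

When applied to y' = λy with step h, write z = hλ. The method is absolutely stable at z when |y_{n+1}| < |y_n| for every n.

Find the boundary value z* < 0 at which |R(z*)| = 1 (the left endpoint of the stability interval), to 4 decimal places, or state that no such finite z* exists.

Test eqn y'=λy, z=hλ:
  k1=λy_n ⇒ h·k1=z·y_n;  k2=λ(1+9/13z)y_n ⇒ h·k2=z(1+9/13z)y_n
  y_{n+1}/y_n = 1 − 1/10z + 11/10z(1+9/13z) = 1 + z + 99/130z²
  Hence R(z) = 1 + z + 99/130z².

Need |R(x)|<1, x<0.
x=-1.16: |R|=0.8647
R=1: x+99/130x²=0 ⇒ x=−130/99=-1.3131; min R=1−1/(4·99/130)=0.6717>−1
Confirm numerically:
  x=-1.225: |R|=0.91778 <1
  x=-0.972: |R|=0.74749 <1
  x=-0.538: |R|=0.68242 <1
  x=-1.865: |R|=1.78380 >1
  x=-1.846: |R|=1.74911 >1
  x=-1.539: |R|=1.26472 >1
Interval (-1.3131, 0).

z* = -1.3131.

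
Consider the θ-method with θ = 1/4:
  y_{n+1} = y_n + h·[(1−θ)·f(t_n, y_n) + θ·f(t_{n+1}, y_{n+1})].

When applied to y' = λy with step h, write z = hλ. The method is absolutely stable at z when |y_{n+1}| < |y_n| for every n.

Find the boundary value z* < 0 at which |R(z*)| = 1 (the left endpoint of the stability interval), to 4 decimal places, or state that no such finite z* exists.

With y'=λy (z=hλ):
  y_{n+1} = y_n + z·[3/4·y_n + 1/4·y_{n+1}] ⇒ (1 − 1/4z)y_{n+1} = (1 + 3/4z)y_n
  Hence R(z) = (1 + 3/4z)/(1 − 1/4z).

Find x<0 with |R(x)|<1.
x=-0.38: |R|=0.6530
R=−1: 1+3/4x = −1+1/4x ⇒ -1/2x=2 ⇒ x=2/(-1/2)=-4.0000
Confirm numerically:
  x=-3.444: |R|=0.85062 <1
  x=-2.679: |R|=0.60443 <1
  x=-2.369: |R|=0.48783 <1
  x=-4.554: |R|=1.12953 >1
  x=-4.367: |R|=1.08773 >1
  x=-4.326: |R|=1.07831 >1
So |R|<1 on (-4.0000, 0).

left endpoint -4.0000.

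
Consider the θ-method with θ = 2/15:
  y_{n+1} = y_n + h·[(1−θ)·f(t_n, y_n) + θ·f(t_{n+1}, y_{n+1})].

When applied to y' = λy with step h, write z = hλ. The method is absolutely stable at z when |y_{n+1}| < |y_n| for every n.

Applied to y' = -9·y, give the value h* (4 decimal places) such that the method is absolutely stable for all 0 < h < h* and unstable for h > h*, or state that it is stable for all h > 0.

With y'=λy (z=hλ):
  y_{n+1} = y_n + z·[13/15·y_n + 2/15·y_{n+1}] ⇒ (1 − 2/15z)y_{n+1} = (1 + 13/15z)y_n
  ⇒ R(z) = (1 + 13/15z)/(1 − 2/15z).

Boundary: |R(x)|=1, x<0.
x=-1.12: |R|=0.0255
R=−1: 1+13/15x = −1+2/15x ⇒ -11/15x=2 ⇒ x=2/(-11/15)=-2.7273
Confirm numerically:
  x=-2.300: |R|=0.76020 <1
  x=-2.281: |R|=0.74905 <1
  x=-1.985: |R|=0.56958 <1
  x=-3.048: |R|=1.16724 >1
  x=-2.962: |R|=1.12340 >1
Stable set (-2.7273, 0).

(-2.7273,0); λ=-9 ⇒ h* = (30/11)/9 = 0.3030.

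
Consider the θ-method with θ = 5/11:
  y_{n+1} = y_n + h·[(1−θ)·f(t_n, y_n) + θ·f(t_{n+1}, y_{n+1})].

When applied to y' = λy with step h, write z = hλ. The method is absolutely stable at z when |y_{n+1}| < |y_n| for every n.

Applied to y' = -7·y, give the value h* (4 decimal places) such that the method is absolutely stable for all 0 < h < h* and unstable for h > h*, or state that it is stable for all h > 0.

Test eqn y'=λy, z=hλ:
  y_{n+1} = y_n + z·[6/11·y_n + 5/11·y_{n+1}] ⇒ (1 − 5/11z)y_{n+1} = (1 + 6/11z)y_n
  Hence R(z) = (1 + 6/11z)/(1 − 5/11z).

Boundary: |R(x)|=1, x<0.
x=-0.84: |R|=0.3921
R=−1: 1+6/11x = −1+5/11x ⇒ -1/11x=2 ⇒ x=2/(-1/11)=-22.0000
Confirm numerically:
  x=-21.229: |R|=0.99342 <1
  x=-11.578: |R|=0.84872 <1
  x=-10.712: |R|=0.82515 <1
  x=-9.213: |R|=0.77592 <1
  x=-22.580: |R|=1.00468 >1
  x=-22.481: |R|=1.00390 >1
  x=-22.394: |R|=1.00320 >1
So |R|<1 on (-22.0000, 0).

(-22.0000,0); λ=-7 ⇒ h* = (22)/7 = 3.1429.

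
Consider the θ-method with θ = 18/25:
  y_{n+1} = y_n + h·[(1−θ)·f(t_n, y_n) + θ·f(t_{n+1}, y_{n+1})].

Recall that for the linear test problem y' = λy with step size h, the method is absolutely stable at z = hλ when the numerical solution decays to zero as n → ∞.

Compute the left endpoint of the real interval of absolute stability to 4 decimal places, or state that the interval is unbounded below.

unbounded; (−∞, 0).

Set f=λy, z=hλ:
  y_{n+1} = y_n + z·[7/25·y_n + 18/25·y_{n+1}] ⇒ (1 − 18/25z)y_{n+1} = (1 + 7/25z)y_n
  Hence R(z) = (1 + 7/25z)/(1 − 18/25z).

Boundary: |R(x)|=1, x<0.
x=-1.25: |R|=0.3421
x=-2: |R|=0.1803
x=-10: |R|=0.2195
x=-100: |R|=0.3699
θ=18/25≥1/2 ⇒ |1+7/25x|<|1−18/25x| ∀x<0 ⇒ stable on all of ℝ⁻.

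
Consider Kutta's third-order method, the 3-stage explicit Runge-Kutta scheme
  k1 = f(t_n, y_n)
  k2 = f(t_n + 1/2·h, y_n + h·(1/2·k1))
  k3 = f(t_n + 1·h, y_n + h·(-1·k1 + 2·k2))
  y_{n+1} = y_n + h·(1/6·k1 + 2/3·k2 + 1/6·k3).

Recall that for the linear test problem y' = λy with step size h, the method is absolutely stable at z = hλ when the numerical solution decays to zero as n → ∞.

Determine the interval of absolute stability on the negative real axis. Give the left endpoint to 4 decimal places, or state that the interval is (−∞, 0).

On y'=λy, z=hλ:
  order 3, 3-stage ⇒ R(z)=1+z+z^2/2+z^3/6
  (e.g. R(-0.78)=0.44511, |R|=0.44511)

Find x<0 with |R(x)|<1.
x=-0.78: |R|=0.4451
|R(-2.82)|=1.5814 |R(-1.6)|=0.0027 |R(-1.18)|=0.2424
Bisect:
  x_lo=-3.1793 |R|=2.4814  x_hi=-0.0606 |R|=0.9412
  mid=-1.61994 |R|=0.01635 →hi
  mid=-2.39964 |R|=0.82346 →hi
  mid=-2.78948 |R|=1.51647 →lo
  mid=-2.59456 |R|=1.13967 →lo
  mid=-2.49710 |R|=0.97446 →hi
  mid=-2.54583 |R|=1.05523 →lo
  mid=-2.52146 |R|=1.01439 →lo
  mid=-2.50928 |R|=0.99431 →hi
  ...
  [-2.51290,-2.51271] ⇒ x*=-2.5127
Interval (-2.5127, 0).

(-2.5127, 0).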